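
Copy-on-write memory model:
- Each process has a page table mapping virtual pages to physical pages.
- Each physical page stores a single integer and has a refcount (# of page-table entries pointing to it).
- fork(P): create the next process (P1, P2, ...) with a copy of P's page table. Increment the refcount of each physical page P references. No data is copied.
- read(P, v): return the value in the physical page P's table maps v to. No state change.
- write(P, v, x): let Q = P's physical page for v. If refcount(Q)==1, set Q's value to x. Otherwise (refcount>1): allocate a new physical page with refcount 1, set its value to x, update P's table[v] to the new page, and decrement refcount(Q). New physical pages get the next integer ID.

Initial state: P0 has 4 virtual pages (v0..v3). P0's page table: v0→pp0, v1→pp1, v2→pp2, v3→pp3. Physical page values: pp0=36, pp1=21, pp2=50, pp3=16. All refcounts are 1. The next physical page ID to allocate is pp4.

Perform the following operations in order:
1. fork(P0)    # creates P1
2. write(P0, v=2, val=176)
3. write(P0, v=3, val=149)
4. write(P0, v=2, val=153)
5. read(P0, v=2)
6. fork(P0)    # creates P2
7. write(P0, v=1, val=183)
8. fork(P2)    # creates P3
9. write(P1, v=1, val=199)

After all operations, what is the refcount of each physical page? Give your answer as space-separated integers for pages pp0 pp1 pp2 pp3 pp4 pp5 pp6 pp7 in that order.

Op 1: fork(P0) -> P1. 4 ppages; refcounts: pp0:2 pp1:2 pp2:2 pp3:2
Op 2: write(P0, v2, 176). refcount(pp2)=2>1 -> COPY to pp4. 5 ppages; refcounts: pp0:2 pp1:2 pp2:1 pp3:2 pp4:1
Op 3: write(P0, v3, 149). refcount(pp3)=2>1 -> COPY to pp5. 6 ppages; refcounts: pp0:2 pp1:2 pp2:1 pp3:1 pp4:1 pp5:1
Op 4: write(P0, v2, 153). refcount(pp4)=1 -> write in place. 6 ppages; refcounts: pp0:2 pp1:2 pp2:1 pp3:1 pp4:1 pp5:1
Op 5: read(P0, v2) -> 153. No state change.
Op 6: fork(P0) -> P2. 6 ppages; refcounts: pp0:3 pp1:3 pp2:1 pp3:1 pp4:2 pp5:2
Op 7: write(P0, v1, 183). refcount(pp1)=3>1 -> COPY to pp6. 7 ppages; refcounts: pp0:3 pp1:2 pp2:1 pp3:1 pp4:2 pp5:2 pp6:1
Op 8: fork(P2) -> P3. 7 ppages; refcounts: pp0:4 pp1:3 pp2:1 pp3:1 pp4:3 pp5:3 pp6:1
Op 9: write(P1, v1, 199). refcount(pp1)=3>1 -> COPY to pp7. 8 ppages; refcounts: pp0:4 pp1:2 pp2:1 pp3:1 pp4:3 pp5:3 pp6:1 pp7:1

Answer: 4 2 1 1 3 3 1 1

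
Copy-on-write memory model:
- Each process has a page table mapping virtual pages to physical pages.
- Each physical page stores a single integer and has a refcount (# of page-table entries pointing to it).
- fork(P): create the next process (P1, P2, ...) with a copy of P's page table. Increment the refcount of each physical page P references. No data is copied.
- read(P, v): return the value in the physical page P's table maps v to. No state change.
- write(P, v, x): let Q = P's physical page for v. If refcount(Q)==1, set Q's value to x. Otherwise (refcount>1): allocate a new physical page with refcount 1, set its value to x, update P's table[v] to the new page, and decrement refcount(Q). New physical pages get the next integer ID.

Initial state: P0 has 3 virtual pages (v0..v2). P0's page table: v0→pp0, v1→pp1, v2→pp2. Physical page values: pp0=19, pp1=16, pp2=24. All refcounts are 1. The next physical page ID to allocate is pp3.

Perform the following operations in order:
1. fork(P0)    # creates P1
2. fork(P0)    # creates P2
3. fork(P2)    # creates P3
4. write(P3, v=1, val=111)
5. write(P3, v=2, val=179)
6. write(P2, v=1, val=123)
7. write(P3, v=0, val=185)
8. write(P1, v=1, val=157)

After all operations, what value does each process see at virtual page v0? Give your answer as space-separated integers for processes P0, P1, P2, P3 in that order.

Op 1: fork(P0) -> P1. 3 ppages; refcounts: pp0:2 pp1:2 pp2:2
Op 2: fork(P0) -> P2. 3 ppages; refcounts: pp0:3 pp1:3 pp2:3
Op 3: fork(P2) -> P3. 3 ppages; refcounts: pp0:4 pp1:4 pp2:4
Op 4: write(P3, v1, 111). refcount(pp1)=4>1 -> COPY to pp3. 4 ppages; refcounts: pp0:4 pp1:3 pp2:4 pp3:1
Op 5: write(P3, v2, 179). refcount(pp2)=4>1 -> COPY to pp4. 5 ppages; refcounts: pp0:4 pp1:3 pp2:3 pp3:1 pp4:1
Op 6: write(P2, v1, 123). refcount(pp1)=3>1 -> COPY to pp5. 6 ppages; refcounts: pp0:4 pp1:2 pp2:3 pp3:1 pp4:1 pp5:1
Op 7: write(P3, v0, 185). refcount(pp0)=4>1 -> COPY to pp6. 7 ppages; refcounts: pp0:3 pp1:2 pp2:3 pp3:1 pp4:1 pp5:1 pp6:1
Op 8: write(P1, v1, 157). refcount(pp1)=2>1 -> COPY to pp7. 8 ppages; refcounts: pp0:3 pp1:1 pp2:3 pp3:1 pp4:1 pp5:1 pp6:1 pp7:1
P0: v0 -> pp0 = 19
P1: v0 -> pp0 = 19
P2: v0 -> pp0 = 19
P3: v0 -> pp6 = 185

Answer: 19 19 19 185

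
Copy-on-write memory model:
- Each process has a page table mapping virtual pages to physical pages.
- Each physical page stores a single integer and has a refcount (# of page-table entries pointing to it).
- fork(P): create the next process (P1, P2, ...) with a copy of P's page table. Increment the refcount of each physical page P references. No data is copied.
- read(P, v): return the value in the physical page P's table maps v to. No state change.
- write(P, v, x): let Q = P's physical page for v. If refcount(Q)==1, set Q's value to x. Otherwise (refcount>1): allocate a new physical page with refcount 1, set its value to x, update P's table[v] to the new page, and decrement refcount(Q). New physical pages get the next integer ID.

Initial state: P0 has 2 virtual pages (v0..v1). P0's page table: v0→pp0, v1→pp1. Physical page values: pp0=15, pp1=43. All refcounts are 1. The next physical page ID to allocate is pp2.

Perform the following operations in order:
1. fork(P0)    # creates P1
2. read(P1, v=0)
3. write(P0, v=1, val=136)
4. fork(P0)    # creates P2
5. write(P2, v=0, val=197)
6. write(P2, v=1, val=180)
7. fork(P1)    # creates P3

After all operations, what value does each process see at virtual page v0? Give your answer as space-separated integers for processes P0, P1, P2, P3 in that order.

Op 1: fork(P0) -> P1. 2 ppages; refcounts: pp0:2 pp1:2
Op 2: read(P1, v0) -> 15. No state change.
Op 3: write(P0, v1, 136). refcount(pp1)=2>1 -> COPY to pp2. 3 ppages; refcounts: pp0:2 pp1:1 pp2:1
Op 4: fork(P0) -> P2. 3 ppages; refcounts: pp0:3 pp1:1 pp2:2
Op 5: write(P2, v0, 197). refcount(pp0)=3>1 -> COPY to pp3. 4 ppages; refcounts: pp0:2 pp1:1 pp2:2 pp3:1
Op 6: write(P2, v1, 180). refcount(pp2)=2>1 -> COPY to pp4. 5 ppages; refcounts: pp0:2 pp1:1 pp2:1 pp3:1 pp4:1
Op 7: fork(P1) -> P3. 5 ppages; refcounts: pp0:3 pp1:2 pp2:1 pp3:1 pp4:1
P0: v0 -> pp0 = 15
P1: v0 -> pp0 = 15
P2: v0 -> pp3 = 197
P3: v0 -> pp0 = 15

Answer: 15 15 197 15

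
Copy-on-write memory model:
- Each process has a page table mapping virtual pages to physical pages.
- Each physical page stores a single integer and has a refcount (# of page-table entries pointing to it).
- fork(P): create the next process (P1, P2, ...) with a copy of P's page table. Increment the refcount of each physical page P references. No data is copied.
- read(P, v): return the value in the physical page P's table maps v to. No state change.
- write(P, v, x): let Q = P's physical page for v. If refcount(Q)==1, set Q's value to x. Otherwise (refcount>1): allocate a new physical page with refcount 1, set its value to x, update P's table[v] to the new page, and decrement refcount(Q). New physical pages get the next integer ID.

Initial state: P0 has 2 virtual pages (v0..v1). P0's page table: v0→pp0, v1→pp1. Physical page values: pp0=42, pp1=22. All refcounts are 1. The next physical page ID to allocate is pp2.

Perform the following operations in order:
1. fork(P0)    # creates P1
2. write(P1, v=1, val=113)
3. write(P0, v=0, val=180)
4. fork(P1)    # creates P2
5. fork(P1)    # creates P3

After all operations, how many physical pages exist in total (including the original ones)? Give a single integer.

Op 1: fork(P0) -> P1. 2 ppages; refcounts: pp0:2 pp1:2
Op 2: write(P1, v1, 113). refcount(pp1)=2>1 -> COPY to pp2. 3 ppages; refcounts: pp0:2 pp1:1 pp2:1
Op 3: write(P0, v0, 180). refcount(pp0)=2>1 -> COPY to pp3. 4 ppages; refcounts: pp0:1 pp1:1 pp2:1 pp3:1
Op 4: fork(P1) -> P2. 4 ppages; refcounts: pp0:2 pp1:1 pp2:2 pp3:1
Op 5: fork(P1) -> P3. 4 ppages; refcounts: pp0:3 pp1:1 pp2:3 pp3:1

Answer: 4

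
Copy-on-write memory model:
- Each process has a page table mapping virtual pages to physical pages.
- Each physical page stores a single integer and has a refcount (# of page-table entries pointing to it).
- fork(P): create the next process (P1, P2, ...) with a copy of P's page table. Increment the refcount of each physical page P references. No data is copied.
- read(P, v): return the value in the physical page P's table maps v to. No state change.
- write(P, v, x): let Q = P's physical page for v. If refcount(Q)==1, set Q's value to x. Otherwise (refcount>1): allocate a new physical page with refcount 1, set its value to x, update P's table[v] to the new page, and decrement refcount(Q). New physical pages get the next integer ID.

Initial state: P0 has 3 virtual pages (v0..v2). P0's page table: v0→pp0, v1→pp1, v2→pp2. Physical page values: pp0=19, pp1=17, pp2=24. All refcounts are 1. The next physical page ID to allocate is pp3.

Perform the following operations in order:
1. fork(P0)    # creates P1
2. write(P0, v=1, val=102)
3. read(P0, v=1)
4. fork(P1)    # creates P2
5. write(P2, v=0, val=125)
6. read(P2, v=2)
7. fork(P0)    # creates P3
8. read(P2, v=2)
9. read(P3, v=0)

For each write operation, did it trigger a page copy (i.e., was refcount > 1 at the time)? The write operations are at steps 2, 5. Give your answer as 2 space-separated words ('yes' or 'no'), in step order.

Op 1: fork(P0) -> P1. 3 ppages; refcounts: pp0:2 pp1:2 pp2:2
Op 2: write(P0, v1, 102). refcount(pp1)=2>1 -> COPY to pp3. 4 ppages; refcounts: pp0:2 pp1:1 pp2:2 pp3:1
Op 3: read(P0, v1) -> 102. No state change.
Op 4: fork(P1) -> P2. 4 ppages; refcounts: pp0:3 pp1:2 pp2:3 pp3:1
Op 5: write(P2, v0, 125). refcount(pp0)=3>1 -> COPY to pp4. 5 ppages; refcounts: pp0:2 pp1:2 pp2:3 pp3:1 pp4:1
Op 6: read(P2, v2) -> 24. No state change.
Op 7: fork(P0) -> P3. 5 ppages; refcounts: pp0:3 pp1:2 pp2:4 pp3:2 pp4:1
Op 8: read(P2, v2) -> 24. No state change.
Op 9: read(P3, v0) -> 19. No state change.

yes yes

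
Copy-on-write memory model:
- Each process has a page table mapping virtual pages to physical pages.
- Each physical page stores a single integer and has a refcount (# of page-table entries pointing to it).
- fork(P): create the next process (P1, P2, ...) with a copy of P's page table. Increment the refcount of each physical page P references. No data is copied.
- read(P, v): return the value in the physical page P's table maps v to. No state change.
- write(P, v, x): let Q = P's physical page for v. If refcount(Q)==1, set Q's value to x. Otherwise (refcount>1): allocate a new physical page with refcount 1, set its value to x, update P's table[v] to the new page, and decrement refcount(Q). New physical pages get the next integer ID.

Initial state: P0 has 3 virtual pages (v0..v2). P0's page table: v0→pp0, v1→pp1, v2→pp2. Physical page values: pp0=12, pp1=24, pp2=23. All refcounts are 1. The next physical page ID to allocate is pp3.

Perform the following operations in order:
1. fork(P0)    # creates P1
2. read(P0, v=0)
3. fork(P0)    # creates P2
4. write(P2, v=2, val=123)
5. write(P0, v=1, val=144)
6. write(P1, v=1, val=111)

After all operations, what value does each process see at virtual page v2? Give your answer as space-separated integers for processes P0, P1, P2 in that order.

Op 1: fork(P0) -> P1. 3 ppages; refcounts: pp0:2 pp1:2 pp2:2
Op 2: read(P0, v0) -> 12. No state change.
Op 3: fork(P0) -> P2. 3 ppages; refcounts: pp0:3 pp1:3 pp2:3
Op 4: write(P2, v2, 123). refcount(pp2)=3>1 -> COPY to pp3. 4 ppages; refcounts: pp0:3 pp1:3 pp2:2 pp3:1
Op 5: write(P0, v1, 144). refcount(pp1)=3>1 -> COPY to pp4. 5 ppages; refcounts: pp0:3 pp1:2 pp2:2 pp3:1 pp4:1
Op 6: write(P1, v1, 111). refcount(pp1)=2>1 -> COPY to pp5. 6 ppages; refcounts: pp0:3 pp1:1 pp2:2 pp3:1 pp4:1 pp5:1
P0: v2 -> pp2 = 23
P1: v2 -> pp2 = 23
P2: v2 -> pp3 = 123

Answer: 23 23 123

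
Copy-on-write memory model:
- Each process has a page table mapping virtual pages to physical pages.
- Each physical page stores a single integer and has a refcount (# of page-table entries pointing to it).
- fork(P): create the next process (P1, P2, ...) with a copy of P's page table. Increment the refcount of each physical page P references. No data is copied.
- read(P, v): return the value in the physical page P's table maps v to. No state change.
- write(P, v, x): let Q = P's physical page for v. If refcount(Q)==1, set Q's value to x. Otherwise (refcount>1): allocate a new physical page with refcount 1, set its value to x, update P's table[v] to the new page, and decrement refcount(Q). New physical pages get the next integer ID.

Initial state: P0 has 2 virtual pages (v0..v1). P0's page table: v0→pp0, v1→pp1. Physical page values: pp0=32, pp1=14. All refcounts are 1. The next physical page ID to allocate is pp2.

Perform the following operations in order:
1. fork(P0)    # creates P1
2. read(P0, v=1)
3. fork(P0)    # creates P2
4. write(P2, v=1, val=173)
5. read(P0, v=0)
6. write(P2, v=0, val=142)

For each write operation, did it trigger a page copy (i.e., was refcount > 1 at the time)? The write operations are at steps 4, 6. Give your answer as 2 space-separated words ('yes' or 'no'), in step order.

Op 1: fork(P0) -> P1. 2 ppages; refcounts: pp0:2 pp1:2
Op 2: read(P0, v1) -> 14. No state change.
Op 3: fork(P0) -> P2. 2 ppages; refcounts: pp0:3 pp1:3
Op 4: write(P2, v1, 173). refcount(pp1)=3>1 -> COPY to pp2. 3 ppages; refcounts: pp0:3 pp1:2 pp2:1
Op 5: read(P0, v0) -> 32. No state change.
Op 6: write(P2, v0, 142). refcount(pp0)=3>1 -> COPY to pp3. 4 ppages; refcounts: pp0:2 pp1:2 pp2:1 pp3:1

yes yes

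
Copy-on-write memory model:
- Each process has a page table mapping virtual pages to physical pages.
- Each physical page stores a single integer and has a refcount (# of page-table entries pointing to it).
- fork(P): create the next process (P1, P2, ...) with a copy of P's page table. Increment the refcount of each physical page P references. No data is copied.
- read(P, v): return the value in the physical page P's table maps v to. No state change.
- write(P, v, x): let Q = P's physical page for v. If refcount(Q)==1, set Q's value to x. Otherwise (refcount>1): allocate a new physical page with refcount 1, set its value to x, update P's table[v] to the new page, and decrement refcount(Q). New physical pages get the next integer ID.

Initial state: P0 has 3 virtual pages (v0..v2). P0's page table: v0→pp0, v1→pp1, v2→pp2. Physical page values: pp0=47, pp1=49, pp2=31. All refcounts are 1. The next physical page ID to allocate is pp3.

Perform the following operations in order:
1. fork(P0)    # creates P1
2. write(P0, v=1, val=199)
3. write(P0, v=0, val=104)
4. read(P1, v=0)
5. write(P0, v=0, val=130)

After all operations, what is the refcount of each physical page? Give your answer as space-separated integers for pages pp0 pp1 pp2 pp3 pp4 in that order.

Answer: 1 1 2 1 1

Derivation:
Op 1: fork(P0) -> P1. 3 ppages; refcounts: pp0:2 pp1:2 pp2:2
Op 2: write(P0, v1, 199). refcount(pp1)=2>1 -> COPY to pp3. 4 ppages; refcounts: pp0:2 pp1:1 pp2:2 pp3:1
Op 3: write(P0, v0, 104). refcount(pp0)=2>1 -> COPY to pp4. 5 ppages; refcounts: pp0:1 pp1:1 pp2:2 pp3:1 pp4:1
Op 4: read(P1, v0) -> 47. No state change.
Op 5: write(P0, v0, 130). refcount(pp4)=1 -> write in place. 5 ppages; refcounts: pp0:1 pp1:1 pp2:2 pp3:1 pp4:1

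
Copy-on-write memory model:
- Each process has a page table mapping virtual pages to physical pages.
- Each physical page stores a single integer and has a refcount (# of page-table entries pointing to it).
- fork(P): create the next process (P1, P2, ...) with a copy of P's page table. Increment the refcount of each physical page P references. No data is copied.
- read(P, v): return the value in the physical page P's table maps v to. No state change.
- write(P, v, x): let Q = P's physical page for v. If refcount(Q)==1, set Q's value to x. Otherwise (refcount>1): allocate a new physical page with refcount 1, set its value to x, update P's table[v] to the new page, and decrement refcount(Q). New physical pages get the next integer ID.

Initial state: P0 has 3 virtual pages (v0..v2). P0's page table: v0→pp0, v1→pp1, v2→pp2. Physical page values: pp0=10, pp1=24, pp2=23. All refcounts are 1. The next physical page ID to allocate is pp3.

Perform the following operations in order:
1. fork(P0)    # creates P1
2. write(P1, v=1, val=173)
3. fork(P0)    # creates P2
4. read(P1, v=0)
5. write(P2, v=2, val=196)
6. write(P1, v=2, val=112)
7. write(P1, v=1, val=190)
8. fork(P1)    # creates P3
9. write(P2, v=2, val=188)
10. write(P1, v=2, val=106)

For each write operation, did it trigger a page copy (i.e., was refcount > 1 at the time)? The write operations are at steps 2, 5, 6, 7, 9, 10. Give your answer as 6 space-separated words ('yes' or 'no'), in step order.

Op 1: fork(P0) -> P1. 3 ppages; refcounts: pp0:2 pp1:2 pp2:2
Op 2: write(P1, v1, 173). refcount(pp1)=2>1 -> COPY to pp3. 4 ppages; refcounts: pp0:2 pp1:1 pp2:2 pp3:1
Op 3: fork(P0) -> P2. 4 ppages; refcounts: pp0:3 pp1:2 pp2:3 pp3:1
Op 4: read(P1, v0) -> 10. No state change.
Op 5: write(P2, v2, 196). refcount(pp2)=3>1 -> COPY to pp4. 5 ppages; refcounts: pp0:3 pp1:2 pp2:2 pp3:1 pp4:1
Op 6: write(P1, v2, 112). refcount(pp2)=2>1 -> COPY to pp5. 6 ppages; refcounts: pp0:3 pp1:2 pp2:1 pp3:1 pp4:1 pp5:1
Op 7: write(P1, v1, 190). refcount(pp3)=1 -> write in place. 6 ppages; refcounts: pp0:3 pp1:2 pp2:1 pp3:1 pp4:1 pp5:1
Op 8: fork(P1) -> P3. 6 ppages; refcounts: pp0:4 pp1:2 pp2:1 pp3:2 pp4:1 pp5:2
Op 9: write(P2, v2, 188). refcount(pp4)=1 -> write in place. 6 ppages; refcounts: pp0:4 pp1:2 pp2:1 pp3:2 pp4:1 pp5:2
Op 10: write(P1, v2, 106). refcount(pp5)=2>1 -> COPY to pp6. 7 ppages; refcounts: pp0:4 pp1:2 pp2:1 pp3:2 pp4:1 pp5:1 pp6:1

yes yes yes no no yes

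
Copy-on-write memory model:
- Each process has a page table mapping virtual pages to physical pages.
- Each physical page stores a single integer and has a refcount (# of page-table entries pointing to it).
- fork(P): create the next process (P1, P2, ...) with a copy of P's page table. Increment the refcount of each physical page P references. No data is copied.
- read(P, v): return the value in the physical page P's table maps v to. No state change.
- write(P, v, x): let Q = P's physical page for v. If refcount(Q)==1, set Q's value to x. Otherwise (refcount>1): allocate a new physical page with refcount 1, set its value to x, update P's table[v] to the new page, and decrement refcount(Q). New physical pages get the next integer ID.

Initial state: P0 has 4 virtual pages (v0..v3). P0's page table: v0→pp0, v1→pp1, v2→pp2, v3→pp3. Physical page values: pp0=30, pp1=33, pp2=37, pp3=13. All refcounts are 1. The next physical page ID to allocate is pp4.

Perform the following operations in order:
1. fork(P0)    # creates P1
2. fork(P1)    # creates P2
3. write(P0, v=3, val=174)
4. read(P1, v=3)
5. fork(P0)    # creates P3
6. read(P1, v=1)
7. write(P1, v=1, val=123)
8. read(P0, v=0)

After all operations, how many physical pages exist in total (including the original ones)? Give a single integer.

Answer: 6

Derivation:
Op 1: fork(P0) -> P1. 4 ppages; refcounts: pp0:2 pp1:2 pp2:2 pp3:2
Op 2: fork(P1) -> P2. 4 ppages; refcounts: pp0:3 pp1:3 pp2:3 pp3:3
Op 3: write(P0, v3, 174). refcount(pp3)=3>1 -> COPY to pp4. 5 ppages; refcounts: pp0:3 pp1:3 pp2:3 pp3:2 pp4:1
Op 4: read(P1, v3) -> 13. No state change.
Op 5: fork(P0) -> P3. 5 ppages; refcounts: pp0:4 pp1:4 pp2:4 pp3:2 pp4:2
Op 6: read(P1, v1) -> 33. No state change.
Op 7: write(P1, v1, 123). refcount(pp1)=4>1 -> COPY to pp5. 6 ppages; refcounts: pp0:4 pp1:3 pp2:4 pp3:2 pp4:2 pp5:1
Op 8: read(P0, v0) -> 30. No state change.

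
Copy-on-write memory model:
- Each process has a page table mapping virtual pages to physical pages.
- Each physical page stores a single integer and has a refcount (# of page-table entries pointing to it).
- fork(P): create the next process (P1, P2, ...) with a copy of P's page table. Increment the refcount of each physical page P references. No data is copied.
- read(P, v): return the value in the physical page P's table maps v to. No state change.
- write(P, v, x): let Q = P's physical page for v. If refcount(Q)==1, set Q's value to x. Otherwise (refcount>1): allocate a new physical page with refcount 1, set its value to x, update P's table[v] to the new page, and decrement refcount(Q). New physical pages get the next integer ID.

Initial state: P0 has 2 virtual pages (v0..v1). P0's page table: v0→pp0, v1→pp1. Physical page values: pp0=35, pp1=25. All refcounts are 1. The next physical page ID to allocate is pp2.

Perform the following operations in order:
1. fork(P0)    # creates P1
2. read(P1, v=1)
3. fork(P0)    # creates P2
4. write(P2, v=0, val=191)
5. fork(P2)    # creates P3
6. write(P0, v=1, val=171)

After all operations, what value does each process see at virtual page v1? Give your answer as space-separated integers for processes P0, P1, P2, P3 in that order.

Op 1: fork(P0) -> P1. 2 ppages; refcounts: pp0:2 pp1:2
Op 2: read(P1, v1) -> 25. No state change.
Op 3: fork(P0) -> P2. 2 ppages; refcounts: pp0:3 pp1:3
Op 4: write(P2, v0, 191). refcount(pp0)=3>1 -> COPY to pp2. 3 ppages; refcounts: pp0:2 pp1:3 pp2:1
Op 5: fork(P2) -> P3. 3 ppages; refcounts: pp0:2 pp1:4 pp2:2
Op 6: write(P0, v1, 171). refcount(pp1)=4>1 -> COPY to pp3. 4 ppages; refcounts: pp0:2 pp1:3 pp2:2 pp3:1
P0: v1 -> pp3 = 171
P1: v1 -> pp1 = 25
P2: v1 -> pp1 = 25
P3: v1 -> pp1 = 25

Answer: 171 25 25 25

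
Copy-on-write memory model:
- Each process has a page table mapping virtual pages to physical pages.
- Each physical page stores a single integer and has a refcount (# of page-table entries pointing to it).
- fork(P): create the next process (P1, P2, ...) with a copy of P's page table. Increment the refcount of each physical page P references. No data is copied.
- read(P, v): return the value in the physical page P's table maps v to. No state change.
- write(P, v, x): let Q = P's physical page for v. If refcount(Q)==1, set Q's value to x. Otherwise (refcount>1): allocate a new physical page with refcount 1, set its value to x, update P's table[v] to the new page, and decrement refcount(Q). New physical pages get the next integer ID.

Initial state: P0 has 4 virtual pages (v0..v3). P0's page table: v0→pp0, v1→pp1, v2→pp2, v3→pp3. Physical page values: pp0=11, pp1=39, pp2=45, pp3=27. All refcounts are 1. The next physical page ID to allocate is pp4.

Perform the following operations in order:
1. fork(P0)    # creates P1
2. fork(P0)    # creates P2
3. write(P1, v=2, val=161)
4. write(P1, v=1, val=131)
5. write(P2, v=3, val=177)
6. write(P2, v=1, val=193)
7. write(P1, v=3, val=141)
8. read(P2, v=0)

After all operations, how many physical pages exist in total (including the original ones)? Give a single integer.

Op 1: fork(P0) -> P1. 4 ppages; refcounts: pp0:2 pp1:2 pp2:2 pp3:2
Op 2: fork(P0) -> P2. 4 ppages; refcounts: pp0:3 pp1:3 pp2:3 pp3:3
Op 3: write(P1, v2, 161). refcount(pp2)=3>1 -> COPY to pp4. 5 ppages; refcounts: pp0:3 pp1:3 pp2:2 pp3:3 pp4:1
Op 4: write(P1, v1, 131). refcount(pp1)=3>1 -> COPY to pp5. 6 ppages; refcounts: pp0:3 pp1:2 pp2:2 pp3:3 pp4:1 pp5:1
Op 5: write(P2, v3, 177). refcount(pp3)=3>1 -> COPY to pp6. 7 ppages; refcounts: pp0:3 pp1:2 pp2:2 pp3:2 pp4:1 pp5:1 pp6:1
Op 6: write(P2, v1, 193). refcount(pp1)=2>1 -> COPY to pp7. 8 ppages; refcounts: pp0:3 pp1:1 pp2:2 pp3:2 pp4:1 pp5:1 pp6:1 pp7:1
Op 7: write(P1, v3, 141). refcount(pp3)=2>1 -> COPY to pp8. 9 ppages; refcounts: pp0:3 pp1:1 pp2:2 pp3:1 pp4:1 pp5:1 pp6:1 pp7:1 pp8:1
Op 8: read(P2, v0) -> 11. No state change.

Answer: 9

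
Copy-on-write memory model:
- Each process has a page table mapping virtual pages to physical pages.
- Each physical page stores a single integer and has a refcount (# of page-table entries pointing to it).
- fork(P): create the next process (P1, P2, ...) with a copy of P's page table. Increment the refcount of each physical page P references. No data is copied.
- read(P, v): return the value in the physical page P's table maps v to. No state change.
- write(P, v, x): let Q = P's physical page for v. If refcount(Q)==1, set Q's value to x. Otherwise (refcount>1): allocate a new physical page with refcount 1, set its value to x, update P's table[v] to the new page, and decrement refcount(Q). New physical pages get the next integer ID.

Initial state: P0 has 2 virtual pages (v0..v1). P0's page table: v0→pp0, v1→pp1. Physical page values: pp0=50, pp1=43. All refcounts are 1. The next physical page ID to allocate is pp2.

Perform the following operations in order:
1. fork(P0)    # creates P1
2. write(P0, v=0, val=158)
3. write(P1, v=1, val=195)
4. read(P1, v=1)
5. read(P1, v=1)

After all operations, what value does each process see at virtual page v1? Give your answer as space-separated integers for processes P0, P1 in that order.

Op 1: fork(P0) -> P1. 2 ppages; refcounts: pp0:2 pp1:2
Op 2: write(P0, v0, 158). refcount(pp0)=2>1 -> COPY to pp2. 3 ppages; refcounts: pp0:1 pp1:2 pp2:1
Op 3: write(P1, v1, 195). refcount(pp1)=2>1 -> COPY to pp3. 4 ppages; refcounts: pp0:1 pp1:1 pp2:1 pp3:1
Op 4: read(P1, v1) -> 195. No state change.
Op 5: read(P1, v1) -> 195. No state change.
P0: v1 -> pp1 = 43
P1: v1 -> pp3 = 195

Answer: 43 195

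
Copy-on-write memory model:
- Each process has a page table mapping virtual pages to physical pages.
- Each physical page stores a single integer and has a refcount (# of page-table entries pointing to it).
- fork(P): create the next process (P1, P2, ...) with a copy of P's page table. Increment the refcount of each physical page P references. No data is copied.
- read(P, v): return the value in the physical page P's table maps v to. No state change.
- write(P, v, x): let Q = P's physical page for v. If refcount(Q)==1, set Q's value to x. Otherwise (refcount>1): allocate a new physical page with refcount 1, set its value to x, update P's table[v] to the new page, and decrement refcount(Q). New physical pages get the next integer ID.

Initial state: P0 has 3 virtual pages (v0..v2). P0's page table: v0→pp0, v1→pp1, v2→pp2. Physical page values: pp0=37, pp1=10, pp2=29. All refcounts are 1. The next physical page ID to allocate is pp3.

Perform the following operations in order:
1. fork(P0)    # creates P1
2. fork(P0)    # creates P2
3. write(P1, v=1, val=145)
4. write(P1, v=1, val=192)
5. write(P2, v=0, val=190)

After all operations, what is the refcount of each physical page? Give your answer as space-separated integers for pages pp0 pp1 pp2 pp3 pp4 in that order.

Op 1: fork(P0) -> P1. 3 ppages; refcounts: pp0:2 pp1:2 pp2:2
Op 2: fork(P0) -> P2. 3 ppages; refcounts: pp0:3 pp1:3 pp2:3
Op 3: write(P1, v1, 145). refcount(pp1)=3>1 -> COPY to pp3. 4 ppages; refcounts: pp0:3 pp1:2 pp2:3 pp3:1
Op 4: write(P1, v1, 192). refcount(pp3)=1 -> write in place. 4 ppages; refcounts: pp0:3 pp1:2 pp2:3 pp3:1
Op 5: write(P2, v0, 190). refcount(pp0)=3>1 -> COPY to pp4. 5 ppages; refcounts: pp0:2 pp1:2 pp2:3 pp3:1 pp4:1

Answer: 2 2 3 1 1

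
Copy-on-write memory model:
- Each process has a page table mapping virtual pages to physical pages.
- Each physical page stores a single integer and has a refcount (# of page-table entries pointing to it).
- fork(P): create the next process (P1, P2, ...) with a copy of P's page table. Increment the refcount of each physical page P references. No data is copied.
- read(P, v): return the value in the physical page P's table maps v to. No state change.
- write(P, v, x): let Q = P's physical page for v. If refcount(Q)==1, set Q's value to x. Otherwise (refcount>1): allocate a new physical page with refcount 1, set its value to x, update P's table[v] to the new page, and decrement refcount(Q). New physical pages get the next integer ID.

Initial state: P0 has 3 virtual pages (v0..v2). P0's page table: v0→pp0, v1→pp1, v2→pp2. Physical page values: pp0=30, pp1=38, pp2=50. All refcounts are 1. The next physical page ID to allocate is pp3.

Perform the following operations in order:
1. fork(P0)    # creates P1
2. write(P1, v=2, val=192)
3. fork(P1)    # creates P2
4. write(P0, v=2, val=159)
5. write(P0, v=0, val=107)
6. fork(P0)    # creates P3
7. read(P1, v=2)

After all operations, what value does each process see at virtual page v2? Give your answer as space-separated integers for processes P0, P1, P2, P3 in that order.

Op 1: fork(P0) -> P1. 3 ppages; refcounts: pp0:2 pp1:2 pp2:2
Op 2: write(P1, v2, 192). refcount(pp2)=2>1 -> COPY to pp3. 4 ppages; refcounts: pp0:2 pp1:2 pp2:1 pp3:1
Op 3: fork(P1) -> P2. 4 ppages; refcounts: pp0:3 pp1:3 pp2:1 pp3:2
Op 4: write(P0, v2, 159). refcount(pp2)=1 -> write in place. 4 ppages; refcounts: pp0:3 pp1:3 pp2:1 pp3:2
Op 5: write(P0, v0, 107). refcount(pp0)=3>1 -> COPY to pp4. 5 ppages; refcounts: pp0:2 pp1:3 pp2:1 pp3:2 pp4:1
Op 6: fork(P0) -> P3. 5 ppages; refcounts: pp0:2 pp1:4 pp2:2 pp3:2 pp4:2
Op 7: read(P1, v2) -> 192. No state change.
P0: v2 -> pp2 = 159
P1: v2 -> pp3 = 192
P2: v2 -> pp3 = 192
P3: v2 -> pp2 = 159

Answer: 159 192 192 159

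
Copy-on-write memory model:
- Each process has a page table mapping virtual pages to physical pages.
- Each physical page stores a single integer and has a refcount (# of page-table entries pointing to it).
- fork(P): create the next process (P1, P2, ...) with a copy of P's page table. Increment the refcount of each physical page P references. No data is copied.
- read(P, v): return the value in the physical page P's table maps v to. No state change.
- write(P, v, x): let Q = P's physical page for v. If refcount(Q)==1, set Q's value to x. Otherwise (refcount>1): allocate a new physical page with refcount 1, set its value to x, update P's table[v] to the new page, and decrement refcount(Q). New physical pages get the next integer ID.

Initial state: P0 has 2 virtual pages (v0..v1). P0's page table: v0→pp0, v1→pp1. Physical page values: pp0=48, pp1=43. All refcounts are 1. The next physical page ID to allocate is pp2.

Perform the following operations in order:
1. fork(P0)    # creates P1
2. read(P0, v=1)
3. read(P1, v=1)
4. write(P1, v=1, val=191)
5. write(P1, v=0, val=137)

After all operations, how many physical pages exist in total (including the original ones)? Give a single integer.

Op 1: fork(P0) -> P1. 2 ppages; refcounts: pp0:2 pp1:2
Op 2: read(P0, v1) -> 43. No state change.
Op 3: read(P1, v1) -> 43. No state change.
Op 4: write(P1, v1, 191). refcount(pp1)=2>1 -> COPY to pp2. 3 ppages; refcounts: pp0:2 pp1:1 pp2:1
Op 5: write(P1, v0, 137). refcount(pp0)=2>1 -> COPY to pp3. 4 ppages; refcounts: pp0:1 pp1:1 pp2:1 pp3:1

Answer: 4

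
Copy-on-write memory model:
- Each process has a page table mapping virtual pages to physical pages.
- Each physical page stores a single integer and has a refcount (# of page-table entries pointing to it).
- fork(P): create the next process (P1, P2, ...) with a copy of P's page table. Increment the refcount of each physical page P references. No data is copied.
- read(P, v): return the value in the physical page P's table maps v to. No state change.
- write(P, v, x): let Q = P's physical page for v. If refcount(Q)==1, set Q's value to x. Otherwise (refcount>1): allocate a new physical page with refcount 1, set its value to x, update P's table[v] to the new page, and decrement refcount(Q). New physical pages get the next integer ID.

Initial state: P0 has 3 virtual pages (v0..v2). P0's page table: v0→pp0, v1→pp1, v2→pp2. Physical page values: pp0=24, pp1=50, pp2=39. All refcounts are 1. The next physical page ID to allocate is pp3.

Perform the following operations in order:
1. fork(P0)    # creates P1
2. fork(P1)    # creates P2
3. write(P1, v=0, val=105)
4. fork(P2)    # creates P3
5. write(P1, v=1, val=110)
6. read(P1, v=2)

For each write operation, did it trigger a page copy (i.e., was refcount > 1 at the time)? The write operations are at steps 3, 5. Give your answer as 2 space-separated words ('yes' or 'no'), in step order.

Op 1: fork(P0) -> P1. 3 ppages; refcounts: pp0:2 pp1:2 pp2:2
Op 2: fork(P1) -> P2. 3 ppages; refcounts: pp0:3 pp1:3 pp2:3
Op 3: write(P1, v0, 105). refcount(pp0)=3>1 -> COPY to pp3. 4 ppages; refcounts: pp0:2 pp1:3 pp2:3 pp3:1
Op 4: fork(P2) -> P3. 4 ppages; refcounts: pp0:3 pp1:4 pp2:4 pp3:1
Op 5: write(P1, v1, 110). refcount(pp1)=4>1 -> COPY to pp4. 5 ppages; refcounts: pp0:3 pp1:3 pp2:4 pp3:1 pp4:1
Op 6: read(P1, v2) -> 39. No state change.

yes yes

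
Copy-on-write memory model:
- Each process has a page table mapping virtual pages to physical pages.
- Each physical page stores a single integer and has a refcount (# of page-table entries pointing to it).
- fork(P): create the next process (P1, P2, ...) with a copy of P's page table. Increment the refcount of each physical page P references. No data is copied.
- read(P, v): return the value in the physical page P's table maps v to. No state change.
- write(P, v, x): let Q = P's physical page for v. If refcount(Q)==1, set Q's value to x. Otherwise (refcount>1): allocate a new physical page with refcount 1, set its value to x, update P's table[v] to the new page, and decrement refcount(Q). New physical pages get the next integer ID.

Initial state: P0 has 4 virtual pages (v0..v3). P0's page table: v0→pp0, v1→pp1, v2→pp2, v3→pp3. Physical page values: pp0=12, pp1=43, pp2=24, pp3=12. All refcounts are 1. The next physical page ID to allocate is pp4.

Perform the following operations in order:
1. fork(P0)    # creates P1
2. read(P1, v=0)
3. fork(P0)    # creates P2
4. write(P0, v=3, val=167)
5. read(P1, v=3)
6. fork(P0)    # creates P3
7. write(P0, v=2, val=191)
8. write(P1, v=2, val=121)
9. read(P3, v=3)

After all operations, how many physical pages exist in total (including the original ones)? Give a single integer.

Op 1: fork(P0) -> P1. 4 ppages; refcounts: pp0:2 pp1:2 pp2:2 pp3:2
Op 2: read(P1, v0) -> 12. No state change.
Op 3: fork(P0) -> P2. 4 ppages; refcounts: pp0:3 pp1:3 pp2:3 pp3:3
Op 4: write(P0, v3, 167). refcount(pp3)=3>1 -> COPY to pp4. 5 ppages; refcounts: pp0:3 pp1:3 pp2:3 pp3:2 pp4:1
Op 5: read(P1, v3) -> 12. No state change.
Op 6: fork(P0) -> P3. 5 ppages; refcounts: pp0:4 pp1:4 pp2:4 pp3:2 pp4:2
Op 7: write(P0, v2, 191). refcount(pp2)=4>1 -> COPY to pp5. 6 ppages; refcounts: pp0:4 pp1:4 pp2:3 pp3:2 pp4:2 pp5:1
Op 8: write(P1, v2, 121). refcount(pp2)=3>1 -> COPY to pp6. 7 ppages; refcounts: pp0:4 pp1:4 pp2:2 pp3:2 pp4:2 pp5:1 pp6:1
Op 9: read(P3, v3) -> 167. No state change.

Answer: 7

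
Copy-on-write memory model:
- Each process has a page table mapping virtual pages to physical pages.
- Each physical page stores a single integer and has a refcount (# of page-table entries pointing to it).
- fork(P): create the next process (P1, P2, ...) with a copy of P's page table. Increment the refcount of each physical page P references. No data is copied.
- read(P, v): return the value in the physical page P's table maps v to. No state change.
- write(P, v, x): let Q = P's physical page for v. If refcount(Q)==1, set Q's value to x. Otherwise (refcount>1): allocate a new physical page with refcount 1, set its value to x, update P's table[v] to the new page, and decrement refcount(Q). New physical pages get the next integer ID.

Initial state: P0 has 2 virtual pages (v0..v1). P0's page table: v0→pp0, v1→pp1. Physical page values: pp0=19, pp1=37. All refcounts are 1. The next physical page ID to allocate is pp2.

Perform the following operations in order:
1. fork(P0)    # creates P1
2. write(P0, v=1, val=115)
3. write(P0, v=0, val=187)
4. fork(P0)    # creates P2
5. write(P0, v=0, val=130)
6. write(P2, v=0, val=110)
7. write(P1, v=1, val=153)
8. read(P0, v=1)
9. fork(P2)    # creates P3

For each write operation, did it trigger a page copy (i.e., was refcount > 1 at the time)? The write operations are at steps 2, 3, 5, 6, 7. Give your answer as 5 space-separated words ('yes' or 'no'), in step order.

Op 1: fork(P0) -> P1. 2 ppages; refcounts: pp0:2 pp1:2
Op 2: write(P0, v1, 115). refcount(pp1)=2>1 -> COPY to pp2. 3 ppages; refcounts: pp0:2 pp1:1 pp2:1
Op 3: write(P0, v0, 187). refcount(pp0)=2>1 -> COPY to pp3. 4 ppages; refcounts: pp0:1 pp1:1 pp2:1 pp3:1
Op 4: fork(P0) -> P2. 4 ppages; refcounts: pp0:1 pp1:1 pp2:2 pp3:2
Op 5: write(P0, v0, 130). refcount(pp3)=2>1 -> COPY to pp4. 5 ppages; refcounts: pp0:1 pp1:1 pp2:2 pp3:1 pp4:1
Op 6: write(P2, v0, 110). refcount(pp3)=1 -> write in place. 5 ppages; refcounts: pp0:1 pp1:1 pp2:2 pp3:1 pp4:1
Op 7: write(P1, v1, 153). refcount(pp1)=1 -> write in place. 5 ppages; refcounts: pp0:1 pp1:1 pp2:2 pp3:1 pp4:1
Op 8: read(P0, v1) -> 115. No state change.
Op 9: fork(P2) -> P3. 5 ppages; refcounts: pp0:1 pp1:1 pp2:3 pp3:2 pp4:1

yes yes yes no no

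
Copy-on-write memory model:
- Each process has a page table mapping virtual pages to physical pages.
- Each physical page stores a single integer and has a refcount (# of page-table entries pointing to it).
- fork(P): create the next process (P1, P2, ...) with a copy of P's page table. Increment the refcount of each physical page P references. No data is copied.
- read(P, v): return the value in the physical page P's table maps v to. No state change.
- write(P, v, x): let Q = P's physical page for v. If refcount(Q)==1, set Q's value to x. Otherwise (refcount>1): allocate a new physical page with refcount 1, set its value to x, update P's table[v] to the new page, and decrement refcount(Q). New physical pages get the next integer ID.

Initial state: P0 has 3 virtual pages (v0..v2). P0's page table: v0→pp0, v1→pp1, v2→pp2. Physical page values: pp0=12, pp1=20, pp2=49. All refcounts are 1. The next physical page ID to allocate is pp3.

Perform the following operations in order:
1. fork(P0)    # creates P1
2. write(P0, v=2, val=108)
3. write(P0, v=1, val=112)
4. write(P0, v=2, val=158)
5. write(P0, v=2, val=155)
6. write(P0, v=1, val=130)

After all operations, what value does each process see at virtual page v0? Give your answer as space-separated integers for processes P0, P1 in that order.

Answer: 12 12

Derivation:
Op 1: fork(P0) -> P1. 3 ppages; refcounts: pp0:2 pp1:2 pp2:2
Op 2: write(P0, v2, 108). refcount(pp2)=2>1 -> COPY to pp3. 4 ppages; refcounts: pp0:2 pp1:2 pp2:1 pp3:1
Op 3: write(P0, v1, 112). refcount(pp1)=2>1 -> COPY to pp4. 5 ppages; refcounts: pp0:2 pp1:1 pp2:1 pp3:1 pp4:1
Op 4: write(P0, v2, 158). refcount(pp3)=1 -> write in place. 5 ppages; refcounts: pp0:2 pp1:1 pp2:1 pp3:1 pp4:1
Op 5: write(P0, v2, 155). refcount(pp3)=1 -> write in place. 5 ppages; refcounts: pp0:2 pp1:1 pp2:1 pp3:1 pp4:1
Op 6: write(P0, v1, 130). refcount(pp4)=1 -> write in place. 5 ppages; refcounts: pp0:2 pp1:1 pp2:1 pp3:1 pp4:1
P0: v0 -> pp0 = 12
P1: v0 -> pp0 = 12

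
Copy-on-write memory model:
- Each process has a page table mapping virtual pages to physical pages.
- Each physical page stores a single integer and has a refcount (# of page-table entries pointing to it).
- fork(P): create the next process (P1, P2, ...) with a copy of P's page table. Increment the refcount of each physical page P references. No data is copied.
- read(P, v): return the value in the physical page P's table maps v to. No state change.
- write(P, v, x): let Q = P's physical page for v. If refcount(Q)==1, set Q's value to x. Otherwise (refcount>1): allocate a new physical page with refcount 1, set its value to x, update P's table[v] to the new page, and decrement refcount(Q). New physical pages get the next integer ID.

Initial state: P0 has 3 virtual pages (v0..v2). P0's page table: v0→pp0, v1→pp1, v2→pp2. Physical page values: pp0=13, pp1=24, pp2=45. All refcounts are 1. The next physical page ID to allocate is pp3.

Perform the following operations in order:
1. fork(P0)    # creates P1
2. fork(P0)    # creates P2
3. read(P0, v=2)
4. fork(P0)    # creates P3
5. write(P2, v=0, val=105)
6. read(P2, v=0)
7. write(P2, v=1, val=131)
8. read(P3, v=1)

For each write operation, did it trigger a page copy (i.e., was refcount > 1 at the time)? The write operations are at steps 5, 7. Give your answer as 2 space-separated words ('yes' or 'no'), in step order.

Op 1: fork(P0) -> P1. 3 ppages; refcounts: pp0:2 pp1:2 pp2:2
Op 2: fork(P0) -> P2. 3 ppages; refcounts: pp0:3 pp1:3 pp2:3
Op 3: read(P0, v2) -> 45. No state change.
Op 4: fork(P0) -> P3. 3 ppages; refcounts: pp0:4 pp1:4 pp2:4
Op 5: write(P2, v0, 105). refcount(pp0)=4>1 -> COPY to pp3. 4 ppages; refcounts: pp0:3 pp1:4 pp2:4 pp3:1
Op 6: read(P2, v0) -> 105. No state change.
Op 7: write(P2, v1, 131). refcount(pp1)=4>1 -> COPY to pp4. 5 ppages; refcounts: pp0:3 pp1:3 pp2:4 pp3:1 pp4:1
Op 8: read(P3, v1) -> 24. No state change.

yes yes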